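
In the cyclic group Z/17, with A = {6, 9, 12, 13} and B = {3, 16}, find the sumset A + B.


Work in Z/17Z: reduce every sum a + b modulo 17.
Enumerate all 8 pairs:
a = 6: 6+3=9, 6+16=5
a = 9: 9+3=12, 9+16=8
a = 12: 12+3=15, 12+16=11
a = 13: 13+3=16, 13+16=12
Distinct residues collected: {5, 8, 9, 11, 12, 15, 16}
|A + B| = 7 (out of 17 total residues).

A + B = {5, 8, 9, 11, 12, 15, 16}


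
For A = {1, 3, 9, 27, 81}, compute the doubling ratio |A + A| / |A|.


|A| = 5.
Compute A + A by enumerating all 25 pairs.
A + A = {2, 4, 6, 10, 12, 18, 28, 30, 36, 54, 82, 84, 90, 108, 162}, so |A + A| = 15.
K = |A + A| / |A| = 15/5 = 3/1 ≈ 3.0000.
Reference: AP of size 5 gives K = 9/5 ≈ 1.8000; a fully generic set of size 5 gives K ≈ 3.0000.

|A| = 5, |A + A| = 15, K = 15/5 = 3/1.


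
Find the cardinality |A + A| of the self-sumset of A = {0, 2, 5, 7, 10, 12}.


A + A = {a + a' : a, a' ∈ A}; |A| = 6.
General bounds: 2|A| - 1 ≤ |A + A| ≤ |A|(|A|+1)/2, i.e. 11 ≤ |A + A| ≤ 21.
Lower bound 2|A|-1 is attained iff A is an arithmetic progression.
Enumerate sums a + a' for a ≤ a' (symmetric, so this suffices):
a = 0: 0+0=0, 0+2=2, 0+5=5, 0+7=7, 0+10=10, 0+12=12
a = 2: 2+2=4, 2+5=7, 2+7=9, 2+10=12, 2+12=14
a = 5: 5+5=10, 5+7=12, 5+10=15, 5+12=17
a = 7: 7+7=14, 7+10=17, 7+12=19
a = 10: 10+10=20, 10+12=22
a = 12: 12+12=24
Distinct sums: {0, 2, 4, 5, 7, 9, 10, 12, 14, 15, 17, 19, 20, 22, 24}
|A + A| = 15

|A + A| = 15


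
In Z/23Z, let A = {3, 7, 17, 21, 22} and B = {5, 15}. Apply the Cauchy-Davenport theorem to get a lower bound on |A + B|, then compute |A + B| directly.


Cauchy-Davenport: |A + B| ≥ min(p, |A| + |B| - 1) for A, B nonempty in Z/pZ.
|A| = 5, |B| = 2, p = 23.
CD lower bound = min(23, 5 + 2 - 1) = min(23, 6) = 6.
Compute A + B mod 23 directly:
a = 3: 3+5=8, 3+15=18
a = 7: 7+5=12, 7+15=22
a = 17: 17+5=22, 17+15=9
a = 21: 21+5=3, 21+15=13
a = 22: 22+5=4, 22+15=14
A + B = {3, 4, 8, 9, 12, 13, 14, 18, 22}, so |A + B| = 9.
Verify: 9 ≥ 6? Yes ✓.

CD lower bound = 6, actual |A + B| = 9.


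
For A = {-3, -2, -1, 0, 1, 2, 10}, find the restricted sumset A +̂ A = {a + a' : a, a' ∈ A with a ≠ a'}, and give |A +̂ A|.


Restricted sumset: A +̂ A = {a + a' : a ∈ A, a' ∈ A, a ≠ a'}.
Equivalently, take A + A and drop any sum 2a that is achievable ONLY as a + a for a ∈ A (i.e. sums representable only with equal summands).
Enumerate pairs (a, a') with a < a' (symmetric, so each unordered pair gives one sum; this covers all a ≠ a'):
  -3 + -2 = -5
  -3 + -1 = -4
  -3 + 0 = -3
  -3 + 1 = -2
  -3 + 2 = -1
  -3 + 10 = 7
  -2 + -1 = -3
  -2 + 0 = -2
  -2 + 1 = -1
  -2 + 2 = 0
  -2 + 10 = 8
  -1 + 0 = -1
  -1 + 1 = 0
  -1 + 2 = 1
  -1 + 10 = 9
  0 + 1 = 1
  0 + 2 = 2
  0 + 10 = 10
  1 + 2 = 3
  1 + 10 = 11
  2 + 10 = 12
Collected distinct sums: {-5, -4, -3, -2, -1, 0, 1, 2, 3, 7, 8, 9, 10, 11, 12}
|A +̂ A| = 15
(Reference bound: |A +̂ A| ≥ 2|A| - 3 for |A| ≥ 2, with |A| = 7 giving ≥ 11.)

|A +̂ A| = 15


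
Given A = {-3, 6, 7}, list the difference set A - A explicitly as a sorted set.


A - A = {a - a' : a, a' ∈ A}.
Compute a - a' for each ordered pair (a, a'):
a = -3: -3--3=0, -3-6=-9, -3-7=-10
a = 6: 6--3=9, 6-6=0, 6-7=-1
a = 7: 7--3=10, 7-6=1, 7-7=0
Collecting distinct values (and noting 0 appears from a-a):
A - A = {-10, -9, -1, 0, 1, 9, 10}
|A - A| = 7

A - A = {-10, -9, -1, 0, 1, 9, 10}


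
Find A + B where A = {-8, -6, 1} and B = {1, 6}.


A + B = {a + b : a ∈ A, b ∈ B}.
Enumerate all |A|·|B| = 3·2 = 6 pairs (a, b) and collect distinct sums.
a = -8: -8+1=-7, -8+6=-2
a = -6: -6+1=-5, -6+6=0
a = 1: 1+1=2, 1+6=7
Collecting distinct sums: A + B = {-7, -5, -2, 0, 2, 7}
|A + B| = 6

A + B = {-7, -5, -2, 0, 2, 7}


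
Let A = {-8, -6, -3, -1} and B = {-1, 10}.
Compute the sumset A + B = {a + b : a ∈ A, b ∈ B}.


A + B = {a + b : a ∈ A, b ∈ B}.
Enumerate all |A|·|B| = 4·2 = 8 pairs (a, b) and collect distinct sums.
a = -8: -8+-1=-9, -8+10=2
a = -6: -6+-1=-7, -6+10=4
a = -3: -3+-1=-4, -3+10=7
a = -1: -1+-1=-2, -1+10=9
Collecting distinct sums: A + B = {-9, -7, -4, -2, 2, 4, 7, 9}
|A + B| = 8

A + B = {-9, -7, -4, -2, 2, 4, 7, 9}


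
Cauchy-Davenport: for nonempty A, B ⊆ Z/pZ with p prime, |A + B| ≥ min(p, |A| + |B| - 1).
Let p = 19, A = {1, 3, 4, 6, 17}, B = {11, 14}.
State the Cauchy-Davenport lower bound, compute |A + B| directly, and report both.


Cauchy-Davenport: |A + B| ≥ min(p, |A| + |B| - 1) for A, B nonempty in Z/pZ.
|A| = 5, |B| = 2, p = 19.
CD lower bound = min(19, 5 + 2 - 1) = min(19, 6) = 6.
Compute A + B mod 19 directly:
a = 1: 1+11=12, 1+14=15
a = 3: 3+11=14, 3+14=17
a = 4: 4+11=15, 4+14=18
a = 6: 6+11=17, 6+14=1
a = 17: 17+11=9, 17+14=12
A + B = {1, 9, 12, 14, 15, 17, 18}, so |A + B| = 7.
Verify: 7 ≥ 6? Yes ✓.

CD lower bound = 6, actual |A + B| = 7.


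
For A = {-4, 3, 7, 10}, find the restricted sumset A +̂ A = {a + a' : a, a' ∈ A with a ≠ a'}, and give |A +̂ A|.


Restricted sumset: A +̂ A = {a + a' : a ∈ A, a' ∈ A, a ≠ a'}.
Equivalently, take A + A and drop any sum 2a that is achievable ONLY as a + a for a ∈ A (i.e. sums representable only with equal summands).
Enumerate pairs (a, a') with a < a' (symmetric, so each unordered pair gives one sum; this covers all a ≠ a'):
  -4 + 3 = -1
  -4 + 7 = 3
  -4 + 10 = 6
  3 + 7 = 10
  3 + 10 = 13
  7 + 10 = 17
Collected distinct sums: {-1, 3, 6, 10, 13, 17}
|A +̂ A| = 6
(Reference bound: |A +̂ A| ≥ 2|A| - 3 for |A| ≥ 2, with |A| = 4 giving ≥ 5.)

|A +̂ A| = 6


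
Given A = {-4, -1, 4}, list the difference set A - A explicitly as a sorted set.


A - A = {a - a' : a, a' ∈ A}.
Compute a - a' for each ordered pair (a, a'):
a = -4: -4--4=0, -4--1=-3, -4-4=-8
a = -1: -1--4=3, -1--1=0, -1-4=-5
a = 4: 4--4=8, 4--1=5, 4-4=0
Collecting distinct values (and noting 0 appears from a-a):
A - A = {-8, -5, -3, 0, 3, 5, 8}
|A - A| = 7

A - A = {-8, -5, -3, 0, 3, 5, 8}


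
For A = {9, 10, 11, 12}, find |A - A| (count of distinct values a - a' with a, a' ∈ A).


A - A = {a - a' : a, a' ∈ A}; |A| = 4.
Bounds: 2|A|-1 ≤ |A - A| ≤ |A|² - |A| + 1, i.e. 7 ≤ |A - A| ≤ 13.
Note: 0 ∈ A - A always (from a - a). The set is symmetric: if d ∈ A - A then -d ∈ A - A.
Enumerate nonzero differences d = a - a' with a > a' (then include -d):
Positive differences: {1, 2, 3}
Full difference set: {0} ∪ (positive diffs) ∪ (negative diffs).
|A - A| = 1 + 2·3 = 7 (matches direct enumeration: 7).

|A - A| = 7


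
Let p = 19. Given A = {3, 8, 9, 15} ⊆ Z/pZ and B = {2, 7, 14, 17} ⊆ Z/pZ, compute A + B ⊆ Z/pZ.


Work in Z/19Z: reduce every sum a + b modulo 19.
Enumerate all 16 pairs:
a = 3: 3+2=5, 3+7=10, 3+14=17, 3+17=1
a = 8: 8+2=10, 8+7=15, 8+14=3, 8+17=6
a = 9: 9+2=11, 9+7=16, 9+14=4, 9+17=7
a = 15: 15+2=17, 15+7=3, 15+14=10, 15+17=13
Distinct residues collected: {1, 3, 4, 5, 6, 7, 10, 11, 13, 15, 16, 17}
|A + B| = 12 (out of 19 total residues).

A + B = {1, 3, 4, 5, 6, 7, 10, 11, 13, 15, 16, 17}


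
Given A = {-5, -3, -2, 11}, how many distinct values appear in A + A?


A + A = {a + a' : a, a' ∈ A}; |A| = 4.
General bounds: 2|A| - 1 ≤ |A + A| ≤ |A|(|A|+1)/2, i.e. 7 ≤ |A + A| ≤ 10.
Lower bound 2|A|-1 is attained iff A is an arithmetic progression.
Enumerate sums a + a' for a ≤ a' (symmetric, so this suffices):
a = -5: -5+-5=-10, -5+-3=-8, -5+-2=-7, -5+11=6
a = -3: -3+-3=-6, -3+-2=-5, -3+11=8
a = -2: -2+-2=-4, -2+11=9
a = 11: 11+11=22
Distinct sums: {-10, -8, -7, -6, -5, -4, 6, 8, 9, 22}
|A + A| = 10

|A + A| = 10


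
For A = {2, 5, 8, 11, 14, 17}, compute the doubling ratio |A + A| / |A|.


|A| = 6.
Compute A + A by enumerating all 36 pairs.
A + A = {4, 7, 10, 13, 16, 19, 22, 25, 28, 31, 34}, so |A + A| = 11.
K = |A + A| / |A| = 11/6 (already in lowest terms) ≈ 1.8333.
Reference: AP of size 6 gives K = 11/6 ≈ 1.8333; a fully generic set of size 6 gives K ≈ 3.5000.

|A| = 6, |A + A| = 11, K = 11/6.


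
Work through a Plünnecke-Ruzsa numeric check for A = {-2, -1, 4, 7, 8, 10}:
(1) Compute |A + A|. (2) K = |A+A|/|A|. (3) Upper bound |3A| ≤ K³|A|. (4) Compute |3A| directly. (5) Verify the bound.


|A| = 6.
Step 1: Compute A + A by enumerating all 36 pairs.
A + A = {-4, -3, -2, 2, 3, 5, 6, 7, 8, 9, 11, 12, 14, 15, 16, 17, 18, 20}, so |A + A| = 18.
Step 2: Doubling constant K = |A + A|/|A| = 18/6 = 18/6 ≈ 3.0000.
Step 3: Plünnecke-Ruzsa gives |3A| ≤ K³·|A| = (3.0000)³ · 6 ≈ 162.0000.
Step 4: Compute 3A = A + A + A directly by enumerating all triples (a,b,c) ∈ A³; |3A| = 34.
Step 5: Check 34 ≤ 162.0000? Yes ✓.

K = 18/6, Plünnecke-Ruzsa bound K³|A| ≈ 162.0000, |3A| = 34, inequality holds.


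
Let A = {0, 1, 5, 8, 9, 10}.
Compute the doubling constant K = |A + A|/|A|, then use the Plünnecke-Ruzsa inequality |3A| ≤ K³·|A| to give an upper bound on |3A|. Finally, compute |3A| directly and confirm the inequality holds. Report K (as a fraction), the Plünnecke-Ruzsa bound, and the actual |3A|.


|A| = 6.
Step 1: Compute A + A by enumerating all 36 pairs.
A + A = {0, 1, 2, 5, 6, 8, 9, 10, 11, 13, 14, 15, 16, 17, 18, 19, 20}, so |A + A| = 17.
Step 2: Doubling constant K = |A + A|/|A| = 17/6 = 17/6 ≈ 2.8333.
Step 3: Plünnecke-Ruzsa gives |3A| ≤ K³·|A| = (2.8333)³ · 6 ≈ 136.4722.
Step 4: Compute 3A = A + A + A directly by enumerating all triples (a,b,c) ∈ A³; |3A| = 30.
Step 5: Check 30 ≤ 136.4722? Yes ✓.

K = 17/6, Plünnecke-Ruzsa bound K³|A| ≈ 136.4722, |3A| = 30, inequality holds.


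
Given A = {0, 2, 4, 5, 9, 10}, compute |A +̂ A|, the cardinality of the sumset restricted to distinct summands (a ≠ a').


Restricted sumset: A +̂ A = {a + a' : a ∈ A, a' ∈ A, a ≠ a'}.
Equivalently, take A + A and drop any sum 2a that is achievable ONLY as a + a for a ∈ A (i.e. sums representable only with equal summands).
Enumerate pairs (a, a') with a < a' (symmetric, so each unordered pair gives one sum; this covers all a ≠ a'):
  0 + 2 = 2
  0 + 4 = 4
  0 + 5 = 5
  0 + 9 = 9
  0 + 10 = 10
  2 + 4 = 6
  2 + 5 = 7
  2 + 9 = 11
  2 + 10 = 12
  4 + 5 = 9
  4 + 9 = 13
  4 + 10 = 14
  5 + 9 = 14
  5 + 10 = 15
  9 + 10 = 19
Collected distinct sums: {2, 4, 5, 6, 7, 9, 10, 11, 12, 13, 14, 15, 19}
|A +̂ A| = 13
(Reference bound: |A +̂ A| ≥ 2|A| - 3 for |A| ≥ 2, with |A| = 6 giving ≥ 9.)

|A +̂ A| = 13


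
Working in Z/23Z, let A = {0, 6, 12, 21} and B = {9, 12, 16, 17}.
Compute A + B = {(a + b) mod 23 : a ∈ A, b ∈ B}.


Work in Z/23Z: reduce every sum a + b modulo 23.
Enumerate all 16 pairs:
a = 0: 0+9=9, 0+12=12, 0+16=16, 0+17=17
a = 6: 6+9=15, 6+12=18, 6+16=22, 6+17=0
a = 12: 12+9=21, 12+12=1, 12+16=5, 12+17=6
a = 21: 21+9=7, 21+12=10, 21+16=14, 21+17=15
Distinct residues collected: {0, 1, 5, 6, 7, 9, 10, 12, 14, 15, 16, 17, 18, 21, 22}
|A + B| = 15 (out of 23 total residues).

A + B = {0, 1, 5, 6, 7, 9, 10, 12, 14, 15, 16, 17, 18, 21, 22}


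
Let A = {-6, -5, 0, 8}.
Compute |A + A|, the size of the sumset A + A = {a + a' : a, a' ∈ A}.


A + A = {a + a' : a, a' ∈ A}; |A| = 4.
General bounds: 2|A| - 1 ≤ |A + A| ≤ |A|(|A|+1)/2, i.e. 7 ≤ |A + A| ≤ 10.
Lower bound 2|A|-1 is attained iff A is an arithmetic progression.
Enumerate sums a + a' for a ≤ a' (symmetric, so this suffices):
a = -6: -6+-6=-12, -6+-5=-11, -6+0=-6, -6+8=2
a = -5: -5+-5=-10, -5+0=-5, -5+8=3
a = 0: 0+0=0, 0+8=8
a = 8: 8+8=16
Distinct sums: {-12, -11, -10, -6, -5, 0, 2, 3, 8, 16}
|A + A| = 10

|A + A| = 10


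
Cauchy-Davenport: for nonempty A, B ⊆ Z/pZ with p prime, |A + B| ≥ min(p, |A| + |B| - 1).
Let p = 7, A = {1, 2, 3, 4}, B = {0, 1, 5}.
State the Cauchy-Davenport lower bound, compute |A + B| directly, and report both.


Cauchy-Davenport: |A + B| ≥ min(p, |A| + |B| - 1) for A, B nonempty in Z/pZ.
|A| = 4, |B| = 3, p = 7.
CD lower bound = min(7, 4 + 3 - 1) = min(7, 6) = 6.
Compute A + B mod 7 directly:
a = 1: 1+0=1, 1+1=2, 1+5=6
a = 2: 2+0=2, 2+1=3, 2+5=0
a = 3: 3+0=3, 3+1=4, 3+5=1
a = 4: 4+0=4, 4+1=5, 4+5=2
A + B = {0, 1, 2, 3, 4, 5, 6}, so |A + B| = 7.
Verify: 7 ≥ 6? Yes ✓.

CD lower bound = 6, actual |A + B| = 7.


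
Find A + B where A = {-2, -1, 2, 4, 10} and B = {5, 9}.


A + B = {a + b : a ∈ A, b ∈ B}.
Enumerate all |A|·|B| = 5·2 = 10 pairs (a, b) and collect distinct sums.
a = -2: -2+5=3, -2+9=7
a = -1: -1+5=4, -1+9=8
a = 2: 2+5=7, 2+9=11
a = 4: 4+5=9, 4+9=13
a = 10: 10+5=15, 10+9=19
Collecting distinct sums: A + B = {3, 4, 7, 8, 9, 11, 13, 15, 19}
|A + B| = 9

A + B = {3, 4, 7, 8, 9, 11, 13, 15, 19}


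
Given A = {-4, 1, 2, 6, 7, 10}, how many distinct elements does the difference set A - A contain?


A - A = {a - a' : a, a' ∈ A}; |A| = 6.
Bounds: 2|A|-1 ≤ |A - A| ≤ |A|² - |A| + 1, i.e. 11 ≤ |A - A| ≤ 31.
Note: 0 ∈ A - A always (from a - a). The set is symmetric: if d ∈ A - A then -d ∈ A - A.
Enumerate nonzero differences d = a - a' with a > a' (then include -d):
Positive differences: {1, 3, 4, 5, 6, 8, 9, 10, 11, 14}
Full difference set: {0} ∪ (positive diffs) ∪ (negative diffs).
|A - A| = 1 + 2·10 = 21 (matches direct enumeration: 21).

|A - A| = 21


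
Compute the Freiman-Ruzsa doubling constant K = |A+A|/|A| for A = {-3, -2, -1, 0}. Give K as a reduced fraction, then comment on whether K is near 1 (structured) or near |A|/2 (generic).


|A| = 4.
Compute A + A by enumerating all 16 pairs.
A + A = {-6, -5, -4, -3, -2, -1, 0}, so |A + A| = 7.
K = |A + A| / |A| = 7/4 (already in lowest terms) ≈ 1.7500.
Reference: AP of size 4 gives K = 7/4 ≈ 1.7500; a fully generic set of size 4 gives K ≈ 2.5000.

|A| = 4, |A + A| = 7, K = 7/4.


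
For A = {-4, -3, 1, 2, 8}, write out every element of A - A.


A - A = {a - a' : a, a' ∈ A}.
Compute a - a' for each ordered pair (a, a'):
a = -4: -4--4=0, -4--3=-1, -4-1=-5, -4-2=-6, -4-8=-12
a = -3: -3--4=1, -3--3=0, -3-1=-4, -3-2=-5, -3-8=-11
a = 1: 1--4=5, 1--3=4, 1-1=0, 1-2=-1, 1-8=-7
a = 2: 2--4=6, 2--3=5, 2-1=1, 2-2=0, 2-8=-6
a = 8: 8--4=12, 8--3=11, 8-1=7, 8-2=6, 8-8=0
Collecting distinct values (and noting 0 appears from a-a):
A - A = {-12, -11, -7, -6, -5, -4, -1, 0, 1, 4, 5, 6, 7, 11, 12}
|A - A| = 15

A - A = {-12, -11, -7, -6, -5, -4, -1, 0, 1, 4, 5, 6, 7, 11, 12}


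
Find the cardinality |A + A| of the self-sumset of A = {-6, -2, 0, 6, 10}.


A + A = {a + a' : a, a' ∈ A}; |A| = 5.
General bounds: 2|A| - 1 ≤ |A + A| ≤ |A|(|A|+1)/2, i.e. 9 ≤ |A + A| ≤ 15.
Lower bound 2|A|-1 is attained iff A is an arithmetic progression.
Enumerate sums a + a' for a ≤ a' (symmetric, so this suffices):
a = -6: -6+-6=-12, -6+-2=-8, -6+0=-6, -6+6=0, -6+10=4
a = -2: -2+-2=-4, -2+0=-2, -2+6=4, -2+10=8
a = 0: 0+0=0, 0+6=6, 0+10=10
a = 6: 6+6=12, 6+10=16
a = 10: 10+10=20
Distinct sums: {-12, -8, -6, -4, -2, 0, 4, 6, 8, 10, 12, 16, 20}
|A + A| = 13

|A + A| = 13


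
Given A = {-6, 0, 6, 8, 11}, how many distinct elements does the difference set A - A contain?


A - A = {a - a' : a, a' ∈ A}; |A| = 5.
Bounds: 2|A|-1 ≤ |A - A| ≤ |A|² - |A| + 1, i.e. 9 ≤ |A - A| ≤ 21.
Note: 0 ∈ A - A always (from a - a). The set is symmetric: if d ∈ A - A then -d ∈ A - A.
Enumerate nonzero differences d = a - a' with a > a' (then include -d):
Positive differences: {2, 3, 5, 6, 8, 11, 12, 14, 17}
Full difference set: {0} ∪ (positive diffs) ∪ (negative diffs).
|A - A| = 1 + 2·9 = 19 (matches direct enumeration: 19).

|A - A| = 19


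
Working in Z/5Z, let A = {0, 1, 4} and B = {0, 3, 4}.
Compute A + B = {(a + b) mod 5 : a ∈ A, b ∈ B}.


Work in Z/5Z: reduce every sum a + b modulo 5.
Enumerate all 9 pairs:
a = 0: 0+0=0, 0+3=3, 0+4=4
a = 1: 1+0=1, 1+3=4, 1+4=0
a = 4: 4+0=4, 4+3=2, 4+4=3
Distinct residues collected: {0, 1, 2, 3, 4}
|A + B| = 5 (out of 5 total residues).

A + B = {0, 1, 2, 3, 4}


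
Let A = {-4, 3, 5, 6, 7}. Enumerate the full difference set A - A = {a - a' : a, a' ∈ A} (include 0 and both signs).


A - A = {a - a' : a, a' ∈ A}.
Compute a - a' for each ordered pair (a, a'):
a = -4: -4--4=0, -4-3=-7, -4-5=-9, -4-6=-10, -4-7=-11
a = 3: 3--4=7, 3-3=0, 3-5=-2, 3-6=-3, 3-7=-4
a = 5: 5--4=9, 5-3=2, 5-5=0, 5-6=-1, 5-7=-2
a = 6: 6--4=10, 6-3=3, 6-5=1, 6-6=0, 6-7=-1
a = 7: 7--4=11, 7-3=4, 7-5=2, 7-6=1, 7-7=0
Collecting distinct values (and noting 0 appears from a-a):
A - A = {-11, -10, -9, -7, -4, -3, -2, -1, 0, 1, 2, 3, 4, 7, 9, 10, 11}
|A - A| = 17

A - A = {-11, -10, -9, -7, -4, -3, -2, -1, 0, 1, 2, 3, 4, 7, 9, 10, 11}


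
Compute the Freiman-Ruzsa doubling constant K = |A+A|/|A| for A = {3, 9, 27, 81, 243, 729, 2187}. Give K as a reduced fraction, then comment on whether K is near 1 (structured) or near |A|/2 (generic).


|A| = 7.
Compute A + A by enumerating all 49 pairs.
A + A = {6, 12, 18, 30, 36, 54, 84, 90, 108, 162, 246, 252, 270, 324, 486, 732, 738, 756, 810, 972, 1458, 2190, 2196, 2214, 2268, 2430, 2916, 4374}, so |A + A| = 28.
K = |A + A| / |A| = 28/7 = 4/1 ≈ 4.0000.
Reference: AP of size 7 gives K = 13/7 ≈ 1.8571; a fully generic set of size 7 gives K ≈ 4.0000.

|A| = 7, |A + A| = 28, K = 28/7 = 4/1.


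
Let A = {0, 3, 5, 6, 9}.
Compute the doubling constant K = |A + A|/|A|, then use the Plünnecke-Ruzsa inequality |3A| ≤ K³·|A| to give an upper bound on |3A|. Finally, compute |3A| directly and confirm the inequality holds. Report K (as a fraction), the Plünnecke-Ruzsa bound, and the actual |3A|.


|A| = 5.
Step 1: Compute A + A by enumerating all 25 pairs.
A + A = {0, 3, 5, 6, 8, 9, 10, 11, 12, 14, 15, 18}, so |A + A| = 12.
Step 2: Doubling constant K = |A + A|/|A| = 12/5 = 12/5 ≈ 2.4000.
Step 3: Plünnecke-Ruzsa gives |3A| ≤ K³·|A| = (2.4000)³ · 5 ≈ 69.1200.
Step 4: Compute 3A = A + A + A directly by enumerating all triples (a,b,c) ∈ A³; |3A| = 21.
Step 5: Check 21 ≤ 69.1200? Yes ✓.

K = 12/5, Plünnecke-Ruzsa bound K³|A| ≈ 69.1200, |3A| = 21, inequality holds.


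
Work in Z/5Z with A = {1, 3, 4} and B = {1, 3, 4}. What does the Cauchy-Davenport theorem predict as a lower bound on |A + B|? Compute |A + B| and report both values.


Cauchy-Davenport: |A + B| ≥ min(p, |A| + |B| - 1) for A, B nonempty in Z/pZ.
|A| = 3, |B| = 3, p = 5.
CD lower bound = min(5, 3 + 3 - 1) = min(5, 5) = 5.
Compute A + B mod 5 directly:
a = 1: 1+1=2, 1+3=4, 1+4=0
a = 3: 3+1=4, 3+3=1, 3+4=2
a = 4: 4+1=0, 4+3=2, 4+4=3
A + B = {0, 1, 2, 3, 4}, so |A + B| = 5.
Verify: 5 ≥ 5? Yes ✓.

CD lower bound = 5, actual |A + B| = 5.


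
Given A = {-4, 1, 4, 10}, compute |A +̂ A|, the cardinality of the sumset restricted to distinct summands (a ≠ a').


Restricted sumset: A +̂ A = {a + a' : a ∈ A, a' ∈ A, a ≠ a'}.
Equivalently, take A + A and drop any sum 2a that is achievable ONLY as a + a for a ∈ A (i.e. sums representable only with equal summands).
Enumerate pairs (a, a') with a < a' (symmetric, so each unordered pair gives one sum; this covers all a ≠ a'):
  -4 + 1 = -3
  -4 + 4 = 0
  -4 + 10 = 6
  1 + 4 = 5
  1 + 10 = 11
  4 + 10 = 14
Collected distinct sums: {-3, 0, 5, 6, 11, 14}
|A +̂ A| = 6
(Reference bound: |A +̂ A| ≥ 2|A| - 3 for |A| ≥ 2, with |A| = 4 giving ≥ 5.)

|A +̂ A| = 6


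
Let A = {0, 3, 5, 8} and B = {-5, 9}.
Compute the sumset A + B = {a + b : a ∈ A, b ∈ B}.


A + B = {a + b : a ∈ A, b ∈ B}.
Enumerate all |A|·|B| = 4·2 = 8 pairs (a, b) and collect distinct sums.
a = 0: 0+-5=-5, 0+9=9
a = 3: 3+-5=-2, 3+9=12
a = 5: 5+-5=0, 5+9=14
a = 8: 8+-5=3, 8+9=17
Collecting distinct sums: A + B = {-5, -2, 0, 3, 9, 12, 14, 17}
|A + B| = 8

A + B = {-5, -2, 0, 3, 9, 12, 14, 17}


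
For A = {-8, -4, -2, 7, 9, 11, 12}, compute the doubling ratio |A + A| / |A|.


|A| = 7.
Compute A + A by enumerating all 49 pairs.
A + A = {-16, -12, -10, -8, -6, -4, -1, 1, 3, 4, 5, 7, 8, 9, 10, 14, 16, 18, 19, 20, 21, 22, 23, 24}, so |A + A| = 24.
K = |A + A| / |A| = 24/7 (already in lowest terms) ≈ 3.4286.
Reference: AP of size 7 gives K = 13/7 ≈ 1.8571; a fully generic set of size 7 gives K ≈ 4.0000.

|A| = 7, |A + A| = 24, K = 24/7.


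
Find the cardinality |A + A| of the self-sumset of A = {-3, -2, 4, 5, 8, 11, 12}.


A + A = {a + a' : a, a' ∈ A}; |A| = 7.
General bounds: 2|A| - 1 ≤ |A + A| ≤ |A|(|A|+1)/2, i.e. 13 ≤ |A + A| ≤ 28.
Lower bound 2|A|-1 is attained iff A is an arithmetic progression.
Enumerate sums a + a' for a ≤ a' (symmetric, so this suffices):
a = -3: -3+-3=-6, -3+-2=-5, -3+4=1, -3+5=2, -3+8=5, -3+11=8, -3+12=9
a = -2: -2+-2=-4, -2+4=2, -2+5=3, -2+8=6, -2+11=9, -2+12=10
a = 4: 4+4=8, 4+5=9, 4+8=12, 4+11=15, 4+12=16
a = 5: 5+5=10, 5+8=13, 5+11=16, 5+12=17
a = 8: 8+8=16, 8+11=19, 8+12=20
a = 11: 11+11=22, 11+12=23
a = 12: 12+12=24
Distinct sums: {-6, -5, -4, 1, 2, 3, 5, 6, 8, 9, 10, 12, 13, 15, 16, 17, 19, 20, 22, 23, 24}
|A + A| = 21

|A + A| = 21


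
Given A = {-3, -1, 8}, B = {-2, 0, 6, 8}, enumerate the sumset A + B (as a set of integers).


A + B = {a + b : a ∈ A, b ∈ B}.
Enumerate all |A|·|B| = 3·4 = 12 pairs (a, b) and collect distinct sums.
a = -3: -3+-2=-5, -3+0=-3, -3+6=3, -3+8=5
a = -1: -1+-2=-3, -1+0=-1, -1+6=5, -1+8=7
a = 8: 8+-2=6, 8+0=8, 8+6=14, 8+8=16
Collecting distinct sums: A + B = {-5, -3, -1, 3, 5, 6, 7, 8, 14, 16}
|A + B| = 10

A + B = {-5, -3, -1, 3, 5, 6, 7, 8, 14, 16}


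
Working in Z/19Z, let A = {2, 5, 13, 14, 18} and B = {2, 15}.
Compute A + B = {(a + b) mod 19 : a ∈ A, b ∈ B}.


Work in Z/19Z: reduce every sum a + b modulo 19.
Enumerate all 10 pairs:
a = 2: 2+2=4, 2+15=17
a = 5: 5+2=7, 5+15=1
a = 13: 13+2=15, 13+15=9
a = 14: 14+2=16, 14+15=10
a = 18: 18+2=1, 18+15=14
Distinct residues collected: {1, 4, 7, 9, 10, 14, 15, 16, 17}
|A + B| = 9 (out of 19 total residues).

A + B = {1, 4, 7, 9, 10, 14, 15, 16, 17}


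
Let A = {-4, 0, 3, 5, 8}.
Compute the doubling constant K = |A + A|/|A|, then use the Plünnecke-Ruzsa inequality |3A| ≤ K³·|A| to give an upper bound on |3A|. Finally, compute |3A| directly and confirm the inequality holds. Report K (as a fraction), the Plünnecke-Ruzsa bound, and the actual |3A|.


|A| = 5.
Step 1: Compute A + A by enumerating all 25 pairs.
A + A = {-8, -4, -1, 0, 1, 3, 4, 5, 6, 8, 10, 11, 13, 16}, so |A + A| = 14.
Step 2: Doubling constant K = |A + A|/|A| = 14/5 = 14/5 ≈ 2.8000.
Step 3: Plünnecke-Ruzsa gives |3A| ≤ K³·|A| = (2.8000)³ · 5 ≈ 109.7600.
Step 4: Compute 3A = A + A + A directly by enumerating all triples (a,b,c) ∈ A³; |3A| = 27.
Step 5: Check 27 ≤ 109.7600? Yes ✓.

K = 14/5, Plünnecke-Ruzsa bound K³|A| ≈ 109.7600, |3A| = 27, inequality holds.


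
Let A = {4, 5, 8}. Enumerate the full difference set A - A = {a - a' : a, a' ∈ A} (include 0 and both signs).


A - A = {a - a' : a, a' ∈ A}.
Compute a - a' for each ordered pair (a, a'):
a = 4: 4-4=0, 4-5=-1, 4-8=-4
a = 5: 5-4=1, 5-5=0, 5-8=-3
a = 8: 8-4=4, 8-5=3, 8-8=0
Collecting distinct values (and noting 0 appears from a-a):
A - A = {-4, -3, -1, 0, 1, 3, 4}
|A - A| = 7

A - A = {-4, -3, -1, 0, 1, 3, 4}


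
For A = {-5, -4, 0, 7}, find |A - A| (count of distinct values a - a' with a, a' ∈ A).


A - A = {a - a' : a, a' ∈ A}; |A| = 4.
Bounds: 2|A|-1 ≤ |A - A| ≤ |A|² - |A| + 1, i.e. 7 ≤ |A - A| ≤ 13.
Note: 0 ∈ A - A always (from a - a). The set is symmetric: if d ∈ A - A then -d ∈ A - A.
Enumerate nonzero differences d = a - a' with a > a' (then include -d):
Positive differences: {1, 4, 5, 7, 11, 12}
Full difference set: {0} ∪ (positive diffs) ∪ (negative diffs).
|A - A| = 1 + 2·6 = 13 (matches direct enumeration: 13).

|A - A| = 13


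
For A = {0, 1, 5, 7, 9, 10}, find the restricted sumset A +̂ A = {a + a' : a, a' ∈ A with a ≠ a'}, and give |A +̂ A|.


Restricted sumset: A +̂ A = {a + a' : a ∈ A, a' ∈ A, a ≠ a'}.
Equivalently, take A + A and drop any sum 2a that is achievable ONLY as a + a for a ∈ A (i.e. sums representable only with equal summands).
Enumerate pairs (a, a') with a < a' (symmetric, so each unordered pair gives one sum; this covers all a ≠ a'):
  0 + 1 = 1
  0 + 5 = 5
  0 + 7 = 7
  0 + 9 = 9
  0 + 10 = 10
  1 + 5 = 6
  1 + 7 = 8
  1 + 9 = 10
  1 + 10 = 11
  5 + 7 = 12
  5 + 9 = 14
  5 + 10 = 15
  7 + 9 = 16
  7 + 10 = 17
  9 + 10 = 19
Collected distinct sums: {1, 5, 6, 7, 8, 9, 10, 11, 12, 14, 15, 16, 17, 19}
|A +̂ A| = 14
(Reference bound: |A +̂ A| ≥ 2|A| - 3 for |A| ≥ 2, with |A| = 6 giving ≥ 9.)

|A +̂ A| = 14


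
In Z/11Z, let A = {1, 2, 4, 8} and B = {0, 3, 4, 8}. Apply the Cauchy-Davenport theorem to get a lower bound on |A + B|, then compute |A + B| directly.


Cauchy-Davenport: |A + B| ≥ min(p, |A| + |B| - 1) for A, B nonempty in Z/pZ.
|A| = 4, |B| = 4, p = 11.
CD lower bound = min(11, 4 + 4 - 1) = min(11, 7) = 7.
Compute A + B mod 11 directly:
a = 1: 1+0=1, 1+3=4, 1+4=5, 1+8=9
a = 2: 2+0=2, 2+3=5, 2+4=6, 2+8=10
a = 4: 4+0=4, 4+3=7, 4+4=8, 4+8=1
a = 8: 8+0=8, 8+3=0, 8+4=1, 8+8=5
A + B = {0, 1, 2, 4, 5, 6, 7, 8, 9, 10}, so |A + B| = 10.
Verify: 10 ≥ 7? Yes ✓.

CD lower bound = 7, actual |A + B| = 10.


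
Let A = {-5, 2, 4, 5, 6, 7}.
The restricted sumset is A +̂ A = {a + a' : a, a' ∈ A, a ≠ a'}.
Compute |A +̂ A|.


Restricted sumset: A +̂ A = {a + a' : a ∈ A, a' ∈ A, a ≠ a'}.
Equivalently, take A + A and drop any sum 2a that is achievable ONLY as a + a for a ∈ A (i.e. sums representable only with equal summands).
Enumerate pairs (a, a') with a < a' (symmetric, so each unordered pair gives one sum; this covers all a ≠ a'):
  -5 + 2 = -3
  -5 + 4 = -1
  -5 + 5 = 0
  -5 + 6 = 1
  -5 + 7 = 2
  2 + 4 = 6
  2 + 5 = 7
  2 + 6 = 8
  2 + 7 = 9
  4 + 5 = 9
  4 + 6 = 10
  4 + 7 = 11
  5 + 6 = 11
  5 + 7 = 12
  6 + 7 = 13
Collected distinct sums: {-3, -1, 0, 1, 2, 6, 7, 8, 9, 10, 11, 12, 13}
|A +̂ A| = 13
(Reference bound: |A +̂ A| ≥ 2|A| - 3 for |A| ≥ 2, with |A| = 6 giving ≥ 9.)

|A +̂ A| = 13


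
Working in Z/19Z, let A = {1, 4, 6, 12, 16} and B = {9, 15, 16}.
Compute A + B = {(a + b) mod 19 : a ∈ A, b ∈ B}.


Work in Z/19Z: reduce every sum a + b modulo 19.
Enumerate all 15 pairs:
a = 1: 1+9=10, 1+15=16, 1+16=17
a = 4: 4+9=13, 4+15=0, 4+16=1
a = 6: 6+9=15, 6+15=2, 6+16=3
a = 12: 12+9=2, 12+15=8, 12+16=9
a = 16: 16+9=6, 16+15=12, 16+16=13
Distinct residues collected: {0, 1, 2, 3, 6, 8, 9, 10, 12, 13, 15, 16, 17}
|A + B| = 13 (out of 19 total residues).

A + B = {0, 1, 2, 3, 6, 8, 9, 10, 12, 13, 15, 16, 17}


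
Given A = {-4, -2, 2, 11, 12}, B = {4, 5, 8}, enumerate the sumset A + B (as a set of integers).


A + B = {a + b : a ∈ A, b ∈ B}.
Enumerate all |A|·|B| = 5·3 = 15 pairs (a, b) and collect distinct sums.
a = -4: -4+4=0, -4+5=1, -4+8=4
a = -2: -2+4=2, -2+5=3, -2+8=6
a = 2: 2+4=6, 2+5=7, 2+8=10
a = 11: 11+4=15, 11+5=16, 11+8=19
a = 12: 12+4=16, 12+5=17, 12+8=20
Collecting distinct sums: A + B = {0, 1, 2, 3, 4, 6, 7, 10, 15, 16, 17, 19, 20}
|A + B| = 13

A + B = {0, 1, 2, 3, 4, 6, 7, 10, 15, 16, 17, 19, 20}


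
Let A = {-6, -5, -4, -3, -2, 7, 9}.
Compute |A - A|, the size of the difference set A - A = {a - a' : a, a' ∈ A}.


A - A = {a - a' : a, a' ∈ A}; |A| = 7.
Bounds: 2|A|-1 ≤ |A - A| ≤ |A|² - |A| + 1, i.e. 13 ≤ |A - A| ≤ 43.
Note: 0 ∈ A - A always (from a - a). The set is symmetric: if d ∈ A - A then -d ∈ A - A.
Enumerate nonzero differences d = a - a' with a > a' (then include -d):
Positive differences: {1, 2, 3, 4, 9, 10, 11, 12, 13, 14, 15}
Full difference set: {0} ∪ (positive diffs) ∪ (negative diffs).
|A - A| = 1 + 2·11 = 23 (matches direct enumeration: 23).

|A - A| = 23


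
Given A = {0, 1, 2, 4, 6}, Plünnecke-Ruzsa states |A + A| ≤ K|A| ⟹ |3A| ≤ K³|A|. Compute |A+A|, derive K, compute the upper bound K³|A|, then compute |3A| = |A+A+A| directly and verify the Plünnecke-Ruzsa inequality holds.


|A| = 5.
Step 1: Compute A + A by enumerating all 25 pairs.
A + A = {0, 1, 2, 3, 4, 5, 6, 7, 8, 10, 12}, so |A + A| = 11.
Step 2: Doubling constant K = |A + A|/|A| = 11/5 = 11/5 ≈ 2.2000.
Step 3: Plünnecke-Ruzsa gives |3A| ≤ K³·|A| = (2.2000)³ · 5 ≈ 53.2400.
Step 4: Compute 3A = A + A + A directly by enumerating all triples (a,b,c) ∈ A³; |3A| = 17.
Step 5: Check 17 ≤ 53.2400? Yes ✓.

K = 11/5, Plünnecke-Ruzsa bound K³|A| ≈ 53.2400, |3A| = 17, inequality holds.


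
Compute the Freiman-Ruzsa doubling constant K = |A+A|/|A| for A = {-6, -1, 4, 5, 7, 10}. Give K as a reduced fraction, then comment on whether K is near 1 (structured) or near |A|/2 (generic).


|A| = 6.
Compute A + A by enumerating all 36 pairs.
A + A = {-12, -7, -2, -1, 1, 3, 4, 6, 8, 9, 10, 11, 12, 14, 15, 17, 20}, so |A + A| = 17.
K = |A + A| / |A| = 17/6 (already in lowest terms) ≈ 2.8333.
Reference: AP of size 6 gives K = 11/6 ≈ 1.8333; a fully generic set of size 6 gives K ≈ 3.5000.

|A| = 6, |A + A| = 17, K = 17/6.


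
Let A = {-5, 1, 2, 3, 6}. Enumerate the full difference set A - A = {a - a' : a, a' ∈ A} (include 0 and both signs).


A - A = {a - a' : a, a' ∈ A}.
Compute a - a' for each ordered pair (a, a'):
a = -5: -5--5=0, -5-1=-6, -5-2=-7, -5-3=-8, -5-6=-11
a = 1: 1--5=6, 1-1=0, 1-2=-1, 1-3=-2, 1-6=-5
a = 2: 2--5=7, 2-1=1, 2-2=0, 2-3=-1, 2-6=-4
a = 3: 3--5=8, 3-1=2, 3-2=1, 3-3=0, 3-6=-3
a = 6: 6--5=11, 6-1=5, 6-2=4, 6-3=3, 6-6=0
Collecting distinct values (and noting 0 appears from a-a):
A - A = {-11, -8, -7, -6, -5, -4, -3, -2, -1, 0, 1, 2, 3, 4, 5, 6, 7, 8, 11}
|A - A| = 19

A - A = {-11, -8, -7, -6, -5, -4, -3, -2, -1, 0, 1, 2, 3, 4, 5, 6, 7, 8, 11}


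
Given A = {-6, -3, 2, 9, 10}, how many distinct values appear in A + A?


A + A = {a + a' : a, a' ∈ A}; |A| = 5.
General bounds: 2|A| - 1 ≤ |A + A| ≤ |A|(|A|+1)/2, i.e. 9 ≤ |A + A| ≤ 15.
Lower bound 2|A|-1 is attained iff A is an arithmetic progression.
Enumerate sums a + a' for a ≤ a' (symmetric, so this suffices):
a = -6: -6+-6=-12, -6+-3=-9, -6+2=-4, -6+9=3, -6+10=4
a = -3: -3+-3=-6, -3+2=-1, -3+9=6, -3+10=7
a = 2: 2+2=4, 2+9=11, 2+10=12
a = 9: 9+9=18, 9+10=19
a = 10: 10+10=20
Distinct sums: {-12, -9, -6, -4, -1, 3, 4, 6, 7, 11, 12, 18, 19, 20}
|A + A| = 14

|A + A| = 14


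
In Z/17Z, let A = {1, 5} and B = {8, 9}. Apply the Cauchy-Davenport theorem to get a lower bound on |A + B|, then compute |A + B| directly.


Cauchy-Davenport: |A + B| ≥ min(p, |A| + |B| - 1) for A, B nonempty in Z/pZ.
|A| = 2, |B| = 2, p = 17.
CD lower bound = min(17, 2 + 2 - 1) = min(17, 3) = 3.
Compute A + B mod 17 directly:
a = 1: 1+8=9, 1+9=10
a = 5: 5+8=13, 5+9=14
A + B = {9, 10, 13, 14}, so |A + B| = 4.
Verify: 4 ≥ 3? Yes ✓.

CD lower bound = 3, actual |A + B| = 4.


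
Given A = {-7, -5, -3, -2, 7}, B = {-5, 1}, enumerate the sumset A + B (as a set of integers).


A + B = {a + b : a ∈ A, b ∈ B}.
Enumerate all |A|·|B| = 5·2 = 10 pairs (a, b) and collect distinct sums.
a = -7: -7+-5=-12, -7+1=-6
a = -5: -5+-5=-10, -5+1=-4
a = -3: -3+-5=-8, -3+1=-2
a = -2: -2+-5=-7, -2+1=-1
a = 7: 7+-5=2, 7+1=8
Collecting distinct sums: A + B = {-12, -10, -8, -7, -6, -4, -2, -1, 2, 8}
|A + B| = 10

A + B = {-12, -10, -8, -7, -6, -4, -2, -1, 2, 8}


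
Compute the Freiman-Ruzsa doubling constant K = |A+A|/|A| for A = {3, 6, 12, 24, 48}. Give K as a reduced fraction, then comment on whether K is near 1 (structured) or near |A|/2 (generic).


|A| = 5.
Compute A + A by enumerating all 25 pairs.
A + A = {6, 9, 12, 15, 18, 24, 27, 30, 36, 48, 51, 54, 60, 72, 96}, so |A + A| = 15.
K = |A + A| / |A| = 15/5 = 3/1 ≈ 3.0000.
Reference: AP of size 5 gives K = 9/5 ≈ 1.8000; a fully generic set of size 5 gives K ≈ 3.0000.

|A| = 5, |A + A| = 15, K = 15/5 = 3/1.


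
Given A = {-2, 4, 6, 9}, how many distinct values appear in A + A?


A + A = {a + a' : a, a' ∈ A}; |A| = 4.
General bounds: 2|A| - 1 ≤ |A + A| ≤ |A|(|A|+1)/2, i.e. 7 ≤ |A + A| ≤ 10.
Lower bound 2|A|-1 is attained iff A is an arithmetic progression.
Enumerate sums a + a' for a ≤ a' (symmetric, so this suffices):
a = -2: -2+-2=-4, -2+4=2, -2+6=4, -2+9=7
a = 4: 4+4=8, 4+6=10, 4+9=13
a = 6: 6+6=12, 6+9=15
a = 9: 9+9=18
Distinct sums: {-4, 2, 4, 7, 8, 10, 12, 13, 15, 18}
|A + A| = 10

|A + A| = 10


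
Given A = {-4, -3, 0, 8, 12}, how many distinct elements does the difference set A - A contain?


A - A = {a - a' : a, a' ∈ A}; |A| = 5.
Bounds: 2|A|-1 ≤ |A - A| ≤ |A|² - |A| + 1, i.e. 9 ≤ |A - A| ≤ 21.
Note: 0 ∈ A - A always (from a - a). The set is symmetric: if d ∈ A - A then -d ∈ A - A.
Enumerate nonzero differences d = a - a' with a > a' (then include -d):
Positive differences: {1, 3, 4, 8, 11, 12, 15, 16}
Full difference set: {0} ∪ (positive diffs) ∪ (negative diffs).
|A - A| = 1 + 2·8 = 17 (matches direct enumeration: 17).

|A - A| = 17


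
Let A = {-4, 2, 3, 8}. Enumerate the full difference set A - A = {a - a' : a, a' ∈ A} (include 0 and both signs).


A - A = {a - a' : a, a' ∈ A}.
Compute a - a' for each ordered pair (a, a'):
a = -4: -4--4=0, -4-2=-6, -4-3=-7, -4-8=-12
a = 2: 2--4=6, 2-2=0, 2-3=-1, 2-8=-6
a = 3: 3--4=7, 3-2=1, 3-3=0, 3-8=-5
a = 8: 8--4=12, 8-2=6, 8-3=5, 8-8=0
Collecting distinct values (and noting 0 appears from a-a):
A - A = {-12, -7, -6, -5, -1, 0, 1, 5, 6, 7, 12}
|A - A| = 11

A - A = {-12, -7, -6, -5, -1, 0, 1, 5, 6, 7, 12}


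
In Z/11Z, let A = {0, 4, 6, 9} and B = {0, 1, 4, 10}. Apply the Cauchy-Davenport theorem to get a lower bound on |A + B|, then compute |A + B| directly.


Cauchy-Davenport: |A + B| ≥ min(p, |A| + |B| - 1) for A, B nonempty in Z/pZ.
|A| = 4, |B| = 4, p = 11.
CD lower bound = min(11, 4 + 4 - 1) = min(11, 7) = 7.
Compute A + B mod 11 directly:
a = 0: 0+0=0, 0+1=1, 0+4=4, 0+10=10
a = 4: 4+0=4, 4+1=5, 4+4=8, 4+10=3
a = 6: 6+0=6, 6+1=7, 6+4=10, 6+10=5
a = 9: 9+0=9, 9+1=10, 9+4=2, 9+10=8
A + B = {0, 1, 2, 3, 4, 5, 6, 7, 8, 9, 10}, so |A + B| = 11.
Verify: 11 ≥ 7? Yes ✓.

CD lower bound = 7, actual |A + B| = 11.


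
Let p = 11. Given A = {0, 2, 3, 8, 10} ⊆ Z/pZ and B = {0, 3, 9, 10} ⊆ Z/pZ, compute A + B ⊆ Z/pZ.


Work in Z/11Z: reduce every sum a + b modulo 11.
Enumerate all 20 pairs:
a = 0: 0+0=0, 0+3=3, 0+9=9, 0+10=10
a = 2: 2+0=2, 2+3=5, 2+9=0, 2+10=1
a = 3: 3+0=3, 3+3=6, 3+9=1, 3+10=2
a = 8: 8+0=8, 8+3=0, 8+9=6, 8+10=7
a = 10: 10+0=10, 10+3=2, 10+9=8, 10+10=9
Distinct residues collected: {0, 1, 2, 3, 5, 6, 7, 8, 9, 10}
|A + B| = 10 (out of 11 total residues).

A + B = {0, 1, 2, 3, 5, 6, 7, 8, 9, 10}


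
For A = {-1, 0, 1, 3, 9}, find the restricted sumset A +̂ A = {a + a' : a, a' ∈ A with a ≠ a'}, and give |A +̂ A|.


Restricted sumset: A +̂ A = {a + a' : a ∈ A, a' ∈ A, a ≠ a'}.
Equivalently, take A + A and drop any sum 2a that is achievable ONLY as a + a for a ∈ A (i.e. sums representable only with equal summands).
Enumerate pairs (a, a') with a < a' (symmetric, so each unordered pair gives one sum; this covers all a ≠ a'):
  -1 + 0 = -1
  -1 + 1 = 0
  -1 + 3 = 2
  -1 + 9 = 8
  0 + 1 = 1
  0 + 3 = 3
  0 + 9 = 9
  1 + 3 = 4
  1 + 9 = 10
  3 + 9 = 12
Collected distinct sums: {-1, 0, 1, 2, 3, 4, 8, 9, 10, 12}
|A +̂ A| = 10
(Reference bound: |A +̂ A| ≥ 2|A| - 3 for |A| ≥ 2, with |A| = 5 giving ≥ 7.)

|A +̂ A| = 10


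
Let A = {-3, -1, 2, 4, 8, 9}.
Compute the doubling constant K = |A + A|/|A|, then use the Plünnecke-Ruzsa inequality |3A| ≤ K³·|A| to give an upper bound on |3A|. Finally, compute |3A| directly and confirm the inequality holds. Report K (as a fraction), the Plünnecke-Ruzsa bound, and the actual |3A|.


|A| = 6.
Step 1: Compute A + A by enumerating all 36 pairs.
A + A = {-6, -4, -2, -1, 1, 3, 4, 5, 6, 7, 8, 10, 11, 12, 13, 16, 17, 18}, so |A + A| = 18.
Step 2: Doubling constant K = |A + A|/|A| = 18/6 = 18/6 ≈ 3.0000.
Step 3: Plünnecke-Ruzsa gives |3A| ≤ K³·|A| = (3.0000)³ · 6 ≈ 162.0000.
Step 4: Compute 3A = A + A + A directly by enumerating all triples (a,b,c) ∈ A³; |3A| = 33.
Step 5: Check 33 ≤ 162.0000? Yes ✓.

K = 18/6, Plünnecke-Ruzsa bound K³|A| ≈ 162.0000, |3A| = 33, inequality holds.


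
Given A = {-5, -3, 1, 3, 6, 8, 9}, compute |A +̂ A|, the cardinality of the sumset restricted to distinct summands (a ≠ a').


Restricted sumset: A +̂ A = {a + a' : a ∈ A, a' ∈ A, a ≠ a'}.
Equivalently, take A + A and drop any sum 2a that is achievable ONLY as a + a for a ∈ A (i.e. sums representable only with equal summands).
Enumerate pairs (a, a') with a < a' (symmetric, so each unordered pair gives one sum; this covers all a ≠ a'):
  -5 + -3 = -8
  -5 + 1 = -4
  -5 + 3 = -2
  -5 + 6 = 1
  -5 + 8 = 3
  -5 + 9 = 4
  -3 + 1 = -2
  -3 + 3 = 0
  -3 + 6 = 3
  -3 + 8 = 5
  -3 + 9 = 6
  1 + 3 = 4
  1 + 6 = 7
  1 + 8 = 9
  1 + 9 = 10
  3 + 6 = 9
  3 + 8 = 11
  3 + 9 = 12
  6 + 8 = 14
  6 + 9 = 15
  8 + 9 = 17
Collected distinct sums: {-8, -4, -2, 0, 1, 3, 4, 5, 6, 7, 9, 10, 11, 12, 14, 15, 17}
|A +̂ A| = 17
(Reference bound: |A +̂ A| ≥ 2|A| - 3 for |A| ≥ 2, with |A| = 7 giving ≥ 11.)

|A +̂ A| = 17


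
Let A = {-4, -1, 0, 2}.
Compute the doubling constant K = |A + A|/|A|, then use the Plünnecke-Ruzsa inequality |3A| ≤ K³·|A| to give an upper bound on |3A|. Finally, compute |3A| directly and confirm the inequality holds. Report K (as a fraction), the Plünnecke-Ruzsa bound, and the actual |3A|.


|A| = 4.
Step 1: Compute A + A by enumerating all 16 pairs.
A + A = {-8, -5, -4, -2, -1, 0, 1, 2, 4}, so |A + A| = 9.
Step 2: Doubling constant K = |A + A|/|A| = 9/4 = 9/4 ≈ 2.2500.
Step 3: Plünnecke-Ruzsa gives |3A| ≤ K³·|A| = (2.2500)³ · 4 ≈ 45.5625.
Step 4: Compute 3A = A + A + A directly by enumerating all triples (a,b,c) ∈ A³; |3A| = 15.
Step 5: Check 15 ≤ 45.5625? Yes ✓.

K = 9/4, Plünnecke-Ruzsa bound K³|A| ≈ 45.5625, |3A| = 15, inequality holds.


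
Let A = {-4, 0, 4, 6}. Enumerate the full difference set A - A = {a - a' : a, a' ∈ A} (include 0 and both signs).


A - A = {a - a' : a, a' ∈ A}.
Compute a - a' for each ordered pair (a, a'):
a = -4: -4--4=0, -4-0=-4, -4-4=-8, -4-6=-10
a = 0: 0--4=4, 0-0=0, 0-4=-4, 0-6=-6
a = 4: 4--4=8, 4-0=4, 4-4=0, 4-6=-2
a = 6: 6--4=10, 6-0=6, 6-4=2, 6-6=0
Collecting distinct values (and noting 0 appears from a-a):
A - A = {-10, -8, -6, -4, -2, 0, 2, 4, 6, 8, 10}
|A - A| = 11

A - A = {-10, -8, -6, -4, -2, 0, 2, 4, 6, 8, 10}


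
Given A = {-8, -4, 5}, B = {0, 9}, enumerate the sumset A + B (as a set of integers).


A + B = {a + b : a ∈ A, b ∈ B}.
Enumerate all |A|·|B| = 3·2 = 6 pairs (a, b) and collect distinct sums.
a = -8: -8+0=-8, -8+9=1
a = -4: -4+0=-4, -4+9=5
a = 5: 5+0=5, 5+9=14
Collecting distinct sums: A + B = {-8, -4, 1, 5, 14}
|A + B| = 5

A + B = {-8, -4, 1, 5, 14}


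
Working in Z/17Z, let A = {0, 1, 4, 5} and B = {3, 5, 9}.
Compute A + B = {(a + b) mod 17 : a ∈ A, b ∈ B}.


Work in Z/17Z: reduce every sum a + b modulo 17.
Enumerate all 12 pairs:
a = 0: 0+3=3, 0+5=5, 0+9=9
a = 1: 1+3=4, 1+5=6, 1+9=10
a = 4: 4+3=7, 4+5=9, 4+9=13
a = 5: 5+3=8, 5+5=10, 5+9=14
Distinct residues collected: {3, 4, 5, 6, 7, 8, 9, 10, 13, 14}
|A + B| = 10 (out of 17 total residues).

A + B = {3, 4, 5, 6, 7, 8, 9, 10, 13, 14}


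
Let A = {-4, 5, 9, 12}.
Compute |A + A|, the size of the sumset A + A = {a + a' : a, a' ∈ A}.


A + A = {a + a' : a, a' ∈ A}; |A| = 4.
General bounds: 2|A| - 1 ≤ |A + A| ≤ |A|(|A|+1)/2, i.e. 7 ≤ |A + A| ≤ 10.
Lower bound 2|A|-1 is attained iff A is an arithmetic progression.
Enumerate sums a + a' for a ≤ a' (symmetric, so this suffices):
a = -4: -4+-4=-8, -4+5=1, -4+9=5, -4+12=8
a = 5: 5+5=10, 5+9=14, 5+12=17
a = 9: 9+9=18, 9+12=21
a = 12: 12+12=24
Distinct sums: {-8, 1, 5, 8, 10, 14, 17, 18, 21, 24}
|A + A| = 10

|A + A| = 10


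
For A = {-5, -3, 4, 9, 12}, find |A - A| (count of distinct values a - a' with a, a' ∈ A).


A - A = {a - a' : a, a' ∈ A}; |A| = 5.
Bounds: 2|A|-1 ≤ |A - A| ≤ |A|² - |A| + 1, i.e. 9 ≤ |A - A| ≤ 21.
Note: 0 ∈ A - A always (from a - a). The set is symmetric: if d ∈ A - A then -d ∈ A - A.
Enumerate nonzero differences d = a - a' with a > a' (then include -d):
Positive differences: {2, 3, 5, 7, 8, 9, 12, 14, 15, 17}
Full difference set: {0} ∪ (positive diffs) ∪ (negative diffs).
|A - A| = 1 + 2·10 = 21 (matches direct enumeration: 21).

|A - A| = 21


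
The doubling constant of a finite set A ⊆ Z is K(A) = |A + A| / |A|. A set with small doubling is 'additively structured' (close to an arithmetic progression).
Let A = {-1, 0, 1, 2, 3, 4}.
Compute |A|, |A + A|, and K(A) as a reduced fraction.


|A| = 6.
Compute A + A by enumerating all 36 pairs.
A + A = {-2, -1, 0, 1, 2, 3, 4, 5, 6, 7, 8}, so |A + A| = 11.
K = |A + A| / |A| = 11/6 (already in lowest terms) ≈ 1.8333.
Reference: AP of size 6 gives K = 11/6 ≈ 1.8333; a fully generic set of size 6 gives K ≈ 3.5000.

|A| = 6, |A + A| = 11, K = 11/6.
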